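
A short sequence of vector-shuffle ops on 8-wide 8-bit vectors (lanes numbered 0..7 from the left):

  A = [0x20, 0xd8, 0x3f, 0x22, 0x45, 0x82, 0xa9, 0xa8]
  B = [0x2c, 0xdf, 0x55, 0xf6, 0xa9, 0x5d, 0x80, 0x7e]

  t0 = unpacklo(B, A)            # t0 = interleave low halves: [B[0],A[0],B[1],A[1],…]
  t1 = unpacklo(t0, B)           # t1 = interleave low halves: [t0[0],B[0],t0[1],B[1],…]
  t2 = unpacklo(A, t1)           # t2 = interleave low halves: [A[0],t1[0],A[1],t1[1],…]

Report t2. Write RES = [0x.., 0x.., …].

  t0: 2c 20 df d8 55 3f f6 22
  t1: 2c 2c 20 df df 55 d8 f6
  t2: 20 2c d8 2c 3f 20 22 df

RES = [0x20, 0x2c, 0xd8, 0x2c, 0x3f, 0x20, 0x22, 0xdf]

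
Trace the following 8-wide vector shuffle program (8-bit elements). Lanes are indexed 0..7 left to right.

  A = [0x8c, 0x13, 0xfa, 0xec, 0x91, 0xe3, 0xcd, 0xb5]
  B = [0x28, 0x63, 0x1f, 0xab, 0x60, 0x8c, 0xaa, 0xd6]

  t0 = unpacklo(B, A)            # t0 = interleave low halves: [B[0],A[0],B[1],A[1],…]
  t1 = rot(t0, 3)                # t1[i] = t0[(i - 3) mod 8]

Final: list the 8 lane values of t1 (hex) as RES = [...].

  t0: 28 8c 63 13 1f fa ab ec
  t1: fa ab ec 28 8c 63 13 1f

RES = [0xfa, 0xab, 0xec, 0x28, 0x8c, 0x63, 0x13, 0x1f]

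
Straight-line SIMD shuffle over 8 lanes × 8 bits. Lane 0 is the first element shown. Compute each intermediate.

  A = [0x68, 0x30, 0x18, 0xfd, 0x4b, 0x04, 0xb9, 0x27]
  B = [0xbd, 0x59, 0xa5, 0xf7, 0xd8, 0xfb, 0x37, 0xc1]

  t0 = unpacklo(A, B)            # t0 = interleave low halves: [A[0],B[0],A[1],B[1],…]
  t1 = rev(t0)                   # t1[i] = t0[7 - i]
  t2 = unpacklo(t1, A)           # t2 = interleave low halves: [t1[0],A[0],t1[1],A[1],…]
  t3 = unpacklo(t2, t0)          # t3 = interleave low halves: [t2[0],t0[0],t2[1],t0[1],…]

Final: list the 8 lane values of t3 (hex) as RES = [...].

RES = [0xf7, 0x68, 0x68, 0xbd, 0xfd, 0x30, 0x30, 0x59]

→ t0 |68|bd|30|59|18|a5|fd|f7|
→ t1 |f7|fd|a5|18|59|30|bd|68|
→ t2 |f7|68|fd|30|a5|18|18|fd|
→ t3 |f7|68|68|bd|fd|30|30|59|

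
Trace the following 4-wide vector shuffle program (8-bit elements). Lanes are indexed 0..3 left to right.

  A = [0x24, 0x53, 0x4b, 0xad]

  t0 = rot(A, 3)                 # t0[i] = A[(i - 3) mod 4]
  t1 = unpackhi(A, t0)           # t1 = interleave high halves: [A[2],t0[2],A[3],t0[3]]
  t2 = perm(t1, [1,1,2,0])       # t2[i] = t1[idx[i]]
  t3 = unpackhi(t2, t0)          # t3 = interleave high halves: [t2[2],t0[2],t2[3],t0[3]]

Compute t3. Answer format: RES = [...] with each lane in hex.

RES = [0xad, 0xad, 0x4b, 0x24]

→ t0 |53|4b|ad|24|
→ t1 |4b|ad|ad|24|
→ t2 |ad|ad|ad|4b|
→ t3 |ad|ad|4b|24|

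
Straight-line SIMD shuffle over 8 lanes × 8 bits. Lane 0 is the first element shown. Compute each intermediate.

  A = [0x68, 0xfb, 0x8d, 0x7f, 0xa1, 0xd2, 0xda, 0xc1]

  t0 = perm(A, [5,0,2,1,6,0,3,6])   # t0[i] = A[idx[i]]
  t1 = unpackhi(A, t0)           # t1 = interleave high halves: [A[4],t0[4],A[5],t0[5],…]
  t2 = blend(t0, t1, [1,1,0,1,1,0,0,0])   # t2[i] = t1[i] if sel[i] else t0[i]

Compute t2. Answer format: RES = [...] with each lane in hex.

→ t0 |d2|68|8d|fb|da|68|7f|da|
→ t1 |a1|da|d2|68|da|7f|c1|da|
→ t2 |a1|da|8d|68|da|68|7f|da|

RES = [0xa1, 0xda, 0x8d, 0x68, 0xda, 0x68, 0x7f, 0xda]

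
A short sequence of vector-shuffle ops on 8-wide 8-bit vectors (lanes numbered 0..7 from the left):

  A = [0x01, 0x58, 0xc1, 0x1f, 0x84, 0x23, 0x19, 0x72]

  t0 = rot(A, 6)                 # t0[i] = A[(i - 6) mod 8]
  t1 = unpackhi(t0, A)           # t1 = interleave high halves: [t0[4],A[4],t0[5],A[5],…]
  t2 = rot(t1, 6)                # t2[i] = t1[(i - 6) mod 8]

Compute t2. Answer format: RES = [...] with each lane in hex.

t0 = [0xc1, 0x1f, 0x84, 0x23, 0x19, 0x72, 0x01, 0x58]
t1 = [0x19, 0x84, 0x72, 0x23, 0x01, 0x19, 0x58, 0x72]
t2 = [0x72, 0x23, 0x01, 0x19, 0x58, 0x72, 0x19, 0x84]

RES = [ 0x72  0x23  0x01  0x19  0x58  0x72  0x19  0x84 ]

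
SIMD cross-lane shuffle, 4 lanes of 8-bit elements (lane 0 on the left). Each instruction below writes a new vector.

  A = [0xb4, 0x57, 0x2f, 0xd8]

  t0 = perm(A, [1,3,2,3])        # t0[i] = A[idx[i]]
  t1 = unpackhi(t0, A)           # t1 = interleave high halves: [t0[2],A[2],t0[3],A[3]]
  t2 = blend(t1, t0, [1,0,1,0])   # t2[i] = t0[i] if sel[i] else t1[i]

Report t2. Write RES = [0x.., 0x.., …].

t0 = [0x57, 0xd8, 0x2f, 0xd8]
t1 = [0x2f, 0x2f, 0xd8, 0xd8]
t2 = [0x57, 0x2f, 0x2f, 0xd8]

RES = [0x57, 0x2f, 0x2f, 0xd8]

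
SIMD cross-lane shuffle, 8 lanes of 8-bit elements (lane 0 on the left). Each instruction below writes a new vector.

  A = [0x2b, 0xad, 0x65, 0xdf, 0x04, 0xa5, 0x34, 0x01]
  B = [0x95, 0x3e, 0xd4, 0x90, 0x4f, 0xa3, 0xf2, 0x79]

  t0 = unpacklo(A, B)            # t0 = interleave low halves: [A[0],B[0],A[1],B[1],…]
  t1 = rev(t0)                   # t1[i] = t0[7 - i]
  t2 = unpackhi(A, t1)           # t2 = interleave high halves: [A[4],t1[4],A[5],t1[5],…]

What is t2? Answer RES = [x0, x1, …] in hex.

RES = [ 0x04  0x3e  0xa5  0xad  0x34  0x95  0x01  0x2b ]

→ t0 |2b|95|ad|3e|65|d4|df|90|
→ t1 |90|df|d4|65|3e|ad|95|2b|
→ t2 |04|3e|a5|ad|34|95|01|2b|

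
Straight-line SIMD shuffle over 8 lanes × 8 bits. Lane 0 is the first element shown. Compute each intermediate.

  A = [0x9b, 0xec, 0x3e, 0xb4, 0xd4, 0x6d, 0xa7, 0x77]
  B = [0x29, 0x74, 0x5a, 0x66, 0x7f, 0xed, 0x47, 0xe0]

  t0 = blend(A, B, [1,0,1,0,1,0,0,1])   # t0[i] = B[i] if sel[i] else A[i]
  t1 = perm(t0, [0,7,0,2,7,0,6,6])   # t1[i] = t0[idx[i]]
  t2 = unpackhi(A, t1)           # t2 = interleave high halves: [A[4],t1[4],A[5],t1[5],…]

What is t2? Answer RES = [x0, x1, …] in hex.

→ t0 |29|ec|5a|b4|7f|6d|a7|e0|
→ t1 |29|e0|29|5a|e0|29|a7|a7|
→ t2 |d4|e0|6d|29|a7|a7|77|a7|

RES = [ 0xd4  0xe0  0x6d  0x29  0xa7  0xa7  0x77  0xa7 ]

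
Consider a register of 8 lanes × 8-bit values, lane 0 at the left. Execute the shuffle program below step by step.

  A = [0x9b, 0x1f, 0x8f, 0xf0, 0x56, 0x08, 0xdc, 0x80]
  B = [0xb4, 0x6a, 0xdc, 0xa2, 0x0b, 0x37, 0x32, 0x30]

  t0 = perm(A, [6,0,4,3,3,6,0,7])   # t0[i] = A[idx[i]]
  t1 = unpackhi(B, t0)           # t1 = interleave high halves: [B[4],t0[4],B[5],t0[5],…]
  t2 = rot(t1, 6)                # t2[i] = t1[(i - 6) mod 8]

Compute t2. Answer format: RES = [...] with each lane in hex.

RES = [ 0x37  0xdc  0x32  0x9b  0x30  0x80  0x0b  0xf0 ]

  t0: dc 9b 56 f0 f0 dc 9b 80
  t1: 0b f0 37 dc 32 9b 30 80
  t2: 37 dc 32 9b 30 80 0b f0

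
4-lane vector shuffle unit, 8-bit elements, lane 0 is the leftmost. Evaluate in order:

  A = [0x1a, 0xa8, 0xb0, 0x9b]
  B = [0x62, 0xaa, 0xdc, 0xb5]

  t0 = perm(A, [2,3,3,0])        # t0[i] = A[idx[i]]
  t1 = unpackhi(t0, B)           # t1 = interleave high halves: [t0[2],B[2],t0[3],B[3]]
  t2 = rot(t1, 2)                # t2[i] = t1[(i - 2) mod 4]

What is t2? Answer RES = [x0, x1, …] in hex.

RES = [ 0x1a  0xb5  0x9b  0xdc ]

→ t0 |b0|9b|9b|1a|
→ t1 |9b|dc|1a|b5|
→ t2 |1a|b5|9b|dc|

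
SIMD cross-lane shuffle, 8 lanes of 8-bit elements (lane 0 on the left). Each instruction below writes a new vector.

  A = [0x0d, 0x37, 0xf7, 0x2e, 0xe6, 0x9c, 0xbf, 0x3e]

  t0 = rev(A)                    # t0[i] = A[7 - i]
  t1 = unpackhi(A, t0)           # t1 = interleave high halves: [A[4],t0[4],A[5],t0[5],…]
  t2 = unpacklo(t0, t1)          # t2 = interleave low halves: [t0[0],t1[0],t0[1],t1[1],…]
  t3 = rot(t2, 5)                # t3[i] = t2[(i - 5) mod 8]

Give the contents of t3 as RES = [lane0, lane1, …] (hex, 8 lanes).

  t0: 3e bf 9c e6 2e f7 37 0d
  t1: e6 2e 9c f7 bf 37 3e 0d
  t2: 3e e6 bf 2e 9c 9c e6 f7
  t3: 2e 9c 9c e6 f7 3e e6 bf

RES = [ 0x2e  0x9c  0x9c  0xe6  0xf7  0x3e  0xe6  0xbf ]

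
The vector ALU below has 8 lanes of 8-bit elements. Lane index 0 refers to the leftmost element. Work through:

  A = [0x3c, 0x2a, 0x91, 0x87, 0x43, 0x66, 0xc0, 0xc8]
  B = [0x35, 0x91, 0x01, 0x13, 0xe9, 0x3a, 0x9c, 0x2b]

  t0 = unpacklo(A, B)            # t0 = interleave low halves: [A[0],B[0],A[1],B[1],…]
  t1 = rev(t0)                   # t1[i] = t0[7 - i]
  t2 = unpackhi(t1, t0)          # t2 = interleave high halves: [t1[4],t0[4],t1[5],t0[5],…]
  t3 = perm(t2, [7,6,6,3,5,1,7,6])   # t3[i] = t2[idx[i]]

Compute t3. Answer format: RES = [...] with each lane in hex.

t0 = [0x3c, 0x35, 0x2a, 0x91, 0x91, 0x01, 0x87, 0x13]
t1 = [0x13, 0x87, 0x01, 0x91, 0x91, 0x2a, 0x35, 0x3c]
t2 = [0x91, 0x91, 0x2a, 0x01, 0x35, 0x87, 0x3c, 0x13]
t3 = [0x13, 0x3c, 0x3c, 0x01, 0x87, 0x91, 0x13, 0x3c]

RES = [ 0x13  0x3c  0x3c  0x01  0x87  0x91  0x13  0x3c ]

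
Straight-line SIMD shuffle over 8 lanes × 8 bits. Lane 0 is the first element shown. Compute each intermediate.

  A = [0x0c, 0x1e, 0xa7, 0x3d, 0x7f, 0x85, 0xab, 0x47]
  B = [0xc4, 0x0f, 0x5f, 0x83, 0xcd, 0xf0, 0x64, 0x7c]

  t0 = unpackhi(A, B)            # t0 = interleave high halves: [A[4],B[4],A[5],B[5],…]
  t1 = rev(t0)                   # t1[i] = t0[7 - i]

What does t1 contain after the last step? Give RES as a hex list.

RES = [0x7c, 0x47, 0x64, 0xab, 0xf0, 0x85, 0xcd, 0x7f]

t0 = [0x7f, 0xcd, 0x85, 0xf0, 0xab, 0x64, 0x47, 0x7c]
t1 = [0x7c, 0x47, 0x64, 0xab, 0xf0, 0x85, 0xcd, 0x7f]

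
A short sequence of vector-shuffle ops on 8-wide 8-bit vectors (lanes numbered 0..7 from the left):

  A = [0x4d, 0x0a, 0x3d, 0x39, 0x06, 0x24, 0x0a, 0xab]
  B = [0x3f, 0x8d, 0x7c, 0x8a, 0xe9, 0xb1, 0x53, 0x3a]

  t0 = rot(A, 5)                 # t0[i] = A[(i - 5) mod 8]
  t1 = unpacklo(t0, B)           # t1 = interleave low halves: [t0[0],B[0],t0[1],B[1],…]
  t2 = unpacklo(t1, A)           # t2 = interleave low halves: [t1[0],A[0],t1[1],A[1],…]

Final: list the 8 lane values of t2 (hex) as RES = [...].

  t0: 39 06 24 0a ab 4d 0a 3d
  t1: 39 3f 06 8d 24 7c 0a 8a
  t2: 39 4d 3f 0a 06 3d 8d 39

RES = [0x39, 0x4d, 0x3f, 0x0a, 0x06, 0x3d, 0x8d, 0x39]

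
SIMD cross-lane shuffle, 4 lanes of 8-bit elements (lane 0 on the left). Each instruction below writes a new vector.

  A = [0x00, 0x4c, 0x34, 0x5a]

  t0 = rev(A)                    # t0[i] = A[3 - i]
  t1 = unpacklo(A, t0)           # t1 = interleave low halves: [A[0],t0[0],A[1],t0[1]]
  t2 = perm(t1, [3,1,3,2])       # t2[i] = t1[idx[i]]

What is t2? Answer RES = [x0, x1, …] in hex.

RES = [ 0x34  0x5a  0x34  0x4c ]

  t0: 5a 34 4c 00
  t1: 00 5a 4c 34
  t2: 34 5a 34 4c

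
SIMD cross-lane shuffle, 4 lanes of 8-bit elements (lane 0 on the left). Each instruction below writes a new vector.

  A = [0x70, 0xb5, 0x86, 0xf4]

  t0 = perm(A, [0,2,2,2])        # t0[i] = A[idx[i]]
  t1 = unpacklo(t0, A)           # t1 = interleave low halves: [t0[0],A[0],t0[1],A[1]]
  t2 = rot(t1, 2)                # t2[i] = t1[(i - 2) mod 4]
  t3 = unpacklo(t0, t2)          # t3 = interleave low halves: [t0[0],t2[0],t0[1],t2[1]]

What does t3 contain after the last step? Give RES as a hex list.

RES = [ 0x70  0x86  0x86  0xb5 ]

t0 = [0x70, 0x86, 0x86, 0x86]
t1 = [0x70, 0x70, 0x86, 0xb5]
t2 = [0x86, 0xb5, 0x70, 0x70]
t3 = [0x70, 0x86, 0x86, 0xb5]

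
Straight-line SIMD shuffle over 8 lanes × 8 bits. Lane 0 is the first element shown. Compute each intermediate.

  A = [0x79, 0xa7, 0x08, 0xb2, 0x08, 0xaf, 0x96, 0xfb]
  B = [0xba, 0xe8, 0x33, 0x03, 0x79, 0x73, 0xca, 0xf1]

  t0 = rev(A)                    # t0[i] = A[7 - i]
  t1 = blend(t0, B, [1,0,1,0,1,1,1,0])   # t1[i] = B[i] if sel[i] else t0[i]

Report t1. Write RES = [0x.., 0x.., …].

RES = [ 0xba  0x96  0x33  0x08  0x79  0x73  0xca  0x79 ]

t0 = [0xfb, 0x96, 0xaf, 0x08, 0xb2, 0x08, 0xa7, 0x79]
t1 = [0xba, 0x96, 0x33, 0x08, 0x79, 0x73, 0xca, 0x79]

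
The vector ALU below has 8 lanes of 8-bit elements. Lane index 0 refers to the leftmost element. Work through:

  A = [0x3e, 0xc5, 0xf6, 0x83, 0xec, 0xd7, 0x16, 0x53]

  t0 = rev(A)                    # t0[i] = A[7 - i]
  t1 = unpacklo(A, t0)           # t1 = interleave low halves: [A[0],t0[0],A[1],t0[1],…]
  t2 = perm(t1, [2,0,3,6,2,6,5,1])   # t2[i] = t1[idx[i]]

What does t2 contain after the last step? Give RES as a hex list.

RES = [0xc5, 0x3e, 0x16, 0x83, 0xc5, 0x83, 0xd7, 0x53]

t0 = [0x53, 0x16, 0xd7, 0xec, 0x83, 0xf6, 0xc5, 0x3e]
t1 = [0x3e, 0x53, 0xc5, 0x16, 0xf6, 0xd7, 0x83, 0xec]
t2 = [0xc5, 0x3e, 0x16, 0x83, 0xc5, 0x83, 0xd7, 0x53]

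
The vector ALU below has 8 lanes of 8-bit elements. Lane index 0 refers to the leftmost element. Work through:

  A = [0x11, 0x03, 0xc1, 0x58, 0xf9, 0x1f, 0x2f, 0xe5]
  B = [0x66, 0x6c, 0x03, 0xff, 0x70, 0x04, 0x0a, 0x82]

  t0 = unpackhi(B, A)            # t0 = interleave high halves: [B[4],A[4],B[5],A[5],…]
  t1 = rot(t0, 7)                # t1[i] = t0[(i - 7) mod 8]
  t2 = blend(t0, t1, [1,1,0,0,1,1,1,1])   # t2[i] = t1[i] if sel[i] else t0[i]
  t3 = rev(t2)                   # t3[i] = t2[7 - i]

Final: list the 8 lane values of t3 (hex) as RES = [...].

t0 = [0x70, 0xf9, 0x04, 0x1f, 0x0a, 0x2f, 0x82, 0xe5]
t1 = [0xf9, 0x04, 0x1f, 0x0a, 0x2f, 0x82, 0xe5, 0x70]
t2 = [0xf9, 0x04, 0x04, 0x1f, 0x2f, 0x82, 0xe5, 0x70]
t3 = [0x70, 0xe5, 0x82, 0x2f, 0x1f, 0x04, 0x04, 0xf9]

RES = [ 0x70  0xe5  0x82  0x2f  0x1f  0x04  0x04  0xf9 ]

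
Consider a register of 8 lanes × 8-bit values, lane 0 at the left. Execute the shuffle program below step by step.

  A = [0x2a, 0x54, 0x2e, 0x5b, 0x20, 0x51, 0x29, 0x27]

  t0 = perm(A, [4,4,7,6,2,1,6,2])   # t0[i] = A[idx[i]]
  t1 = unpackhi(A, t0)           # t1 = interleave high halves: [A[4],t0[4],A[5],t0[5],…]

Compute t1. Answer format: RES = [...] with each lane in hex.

  t0: 20 20 27 29 2e 54 29 2e
  t1: 20 2e 51 54 29 29 27 2e

RES = [ 0x20  0x2e  0x51  0x54  0x29  0x29  0x27  0x2e ]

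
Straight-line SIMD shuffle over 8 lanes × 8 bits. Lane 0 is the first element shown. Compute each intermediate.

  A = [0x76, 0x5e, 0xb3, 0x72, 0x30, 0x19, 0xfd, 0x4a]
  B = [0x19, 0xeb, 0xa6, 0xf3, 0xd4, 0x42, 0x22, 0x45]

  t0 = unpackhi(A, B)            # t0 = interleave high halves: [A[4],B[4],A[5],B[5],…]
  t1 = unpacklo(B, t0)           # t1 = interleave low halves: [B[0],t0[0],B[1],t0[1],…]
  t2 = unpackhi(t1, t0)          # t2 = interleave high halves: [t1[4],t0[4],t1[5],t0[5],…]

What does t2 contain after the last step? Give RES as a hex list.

RES = [0xa6, 0xfd, 0x19, 0x22, 0xf3, 0x4a, 0x42, 0x45]

  t0: 30 d4 19 42 fd 22 4a 45
  t1: 19 30 eb d4 a6 19 f3 42
  t2: a6 fd 19 22 f3 4a 42 45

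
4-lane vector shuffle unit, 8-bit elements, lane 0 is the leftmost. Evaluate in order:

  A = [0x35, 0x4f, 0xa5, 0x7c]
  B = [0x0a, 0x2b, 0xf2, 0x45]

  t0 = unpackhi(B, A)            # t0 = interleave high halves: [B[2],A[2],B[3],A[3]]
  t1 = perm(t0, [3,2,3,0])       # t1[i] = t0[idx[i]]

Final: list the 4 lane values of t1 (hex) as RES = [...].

t0 = [0xf2, 0xa5, 0x45, 0x7c]
t1 = [0x7c, 0x45, 0x7c, 0xf2]

RES = [0x7c, 0x45, 0x7c, 0xf2]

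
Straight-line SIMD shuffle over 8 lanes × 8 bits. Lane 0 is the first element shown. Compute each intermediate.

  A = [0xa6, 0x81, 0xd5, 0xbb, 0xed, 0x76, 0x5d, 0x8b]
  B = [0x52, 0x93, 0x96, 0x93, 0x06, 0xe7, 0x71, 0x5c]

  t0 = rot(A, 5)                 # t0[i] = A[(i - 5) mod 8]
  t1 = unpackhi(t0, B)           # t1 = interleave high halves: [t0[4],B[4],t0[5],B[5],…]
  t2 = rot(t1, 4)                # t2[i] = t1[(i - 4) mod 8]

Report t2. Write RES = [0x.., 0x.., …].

RES = [0x81, 0x71, 0xd5, 0x5c, 0x8b, 0x06, 0xa6, 0xe7]

→ t0 |bb|ed|76|5d|8b|a6|81|d5|
→ t1 |8b|06|a6|e7|81|71|d5|5c|
→ t2 |81|71|d5|5c|8b|06|a6|e7|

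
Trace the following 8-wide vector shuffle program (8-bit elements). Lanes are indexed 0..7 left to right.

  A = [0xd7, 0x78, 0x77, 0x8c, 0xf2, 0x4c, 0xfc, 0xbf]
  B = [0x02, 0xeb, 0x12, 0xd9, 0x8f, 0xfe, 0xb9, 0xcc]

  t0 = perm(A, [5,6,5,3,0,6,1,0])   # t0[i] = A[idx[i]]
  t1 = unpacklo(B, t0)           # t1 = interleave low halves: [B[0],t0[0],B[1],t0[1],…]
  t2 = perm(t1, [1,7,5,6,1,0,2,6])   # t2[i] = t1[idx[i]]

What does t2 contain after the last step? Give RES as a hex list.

RES = [ 0x4c  0x8c  0x4c  0xd9  0x4c  0x02  0xeb  0xd9 ]

  t0: 4c fc 4c 8c d7 fc 78 d7
  t1: 02 4c eb fc 12 4c d9 8c
  t2: 4c 8c 4c d9 4c 02 eb d9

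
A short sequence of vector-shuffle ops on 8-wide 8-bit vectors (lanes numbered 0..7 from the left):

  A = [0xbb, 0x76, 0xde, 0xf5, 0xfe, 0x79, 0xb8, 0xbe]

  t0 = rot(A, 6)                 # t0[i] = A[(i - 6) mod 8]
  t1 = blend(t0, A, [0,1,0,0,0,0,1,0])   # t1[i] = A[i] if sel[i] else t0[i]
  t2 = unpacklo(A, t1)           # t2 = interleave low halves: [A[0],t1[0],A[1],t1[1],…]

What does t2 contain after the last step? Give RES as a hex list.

→ t0 |de|f5|fe|79|b8|be|bb|76|
→ t1 |de|76|fe|79|b8|be|b8|76|
→ t2 |bb|de|76|76|de|fe|f5|79|

RES = [ 0xbb  0xde  0x76  0x76  0xde  0xfe  0xf5  0x79 ]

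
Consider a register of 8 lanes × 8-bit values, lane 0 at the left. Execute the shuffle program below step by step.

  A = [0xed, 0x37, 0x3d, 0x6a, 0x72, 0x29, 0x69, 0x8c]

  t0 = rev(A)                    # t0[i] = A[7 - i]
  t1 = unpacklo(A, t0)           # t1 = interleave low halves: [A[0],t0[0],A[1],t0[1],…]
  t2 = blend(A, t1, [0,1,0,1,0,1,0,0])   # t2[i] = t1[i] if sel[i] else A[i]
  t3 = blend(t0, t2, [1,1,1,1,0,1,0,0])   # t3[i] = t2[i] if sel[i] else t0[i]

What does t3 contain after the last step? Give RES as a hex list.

RES = [0xed, 0x8c, 0x3d, 0x69, 0x6a, 0x29, 0x37, 0xed]

t0 = [0x8c, 0x69, 0x29, 0x72, 0x6a, 0x3d, 0x37, 0xed]
t1 = [0xed, 0x8c, 0x37, 0x69, 0x3d, 0x29, 0x6a, 0x72]
t2 = [0xed, 0x8c, 0x3d, 0x69, 0x72, 0x29, 0x69, 0x8c]
t3 = [0xed, 0x8c, 0x3d, 0x69, 0x6a, 0x29, 0x37, 0xed]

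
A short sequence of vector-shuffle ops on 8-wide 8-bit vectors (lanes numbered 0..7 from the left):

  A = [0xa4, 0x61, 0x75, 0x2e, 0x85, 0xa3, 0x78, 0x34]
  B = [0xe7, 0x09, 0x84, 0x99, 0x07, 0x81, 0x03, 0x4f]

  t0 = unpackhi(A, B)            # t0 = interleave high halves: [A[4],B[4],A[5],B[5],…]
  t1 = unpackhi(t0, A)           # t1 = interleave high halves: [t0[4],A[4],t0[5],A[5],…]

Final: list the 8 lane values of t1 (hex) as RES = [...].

t0 = [0x85, 0x07, 0xa3, 0x81, 0x78, 0x03, 0x34, 0x4f]
t1 = [0x78, 0x85, 0x03, 0xa3, 0x34, 0x78, 0x4f, 0x34]

RES = [0x78, 0x85, 0x03, 0xa3, 0x34, 0x78, 0x4f, 0x34]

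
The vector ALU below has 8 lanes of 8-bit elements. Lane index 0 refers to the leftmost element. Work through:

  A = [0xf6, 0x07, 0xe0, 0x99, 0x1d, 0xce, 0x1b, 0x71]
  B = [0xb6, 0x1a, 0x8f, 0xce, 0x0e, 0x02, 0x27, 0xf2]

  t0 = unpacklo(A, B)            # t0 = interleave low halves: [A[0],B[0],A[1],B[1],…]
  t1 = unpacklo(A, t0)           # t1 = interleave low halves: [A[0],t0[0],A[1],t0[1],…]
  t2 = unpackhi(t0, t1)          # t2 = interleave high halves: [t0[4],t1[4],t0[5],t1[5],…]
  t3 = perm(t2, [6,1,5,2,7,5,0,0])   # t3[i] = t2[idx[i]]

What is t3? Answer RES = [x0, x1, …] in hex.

→ t0 |f6|b6|07|1a|e0|8f|99|ce|
→ t1 |f6|f6|07|b6|e0|07|99|1a|
→ t2 |e0|e0|8f|07|99|99|ce|1a|
→ t3 |ce|e0|99|8f|1a|99|e0|e0|

RES = [0xce, 0xe0, 0x99, 0x8f, 0x1a, 0x99, 0xe0, 0xe0]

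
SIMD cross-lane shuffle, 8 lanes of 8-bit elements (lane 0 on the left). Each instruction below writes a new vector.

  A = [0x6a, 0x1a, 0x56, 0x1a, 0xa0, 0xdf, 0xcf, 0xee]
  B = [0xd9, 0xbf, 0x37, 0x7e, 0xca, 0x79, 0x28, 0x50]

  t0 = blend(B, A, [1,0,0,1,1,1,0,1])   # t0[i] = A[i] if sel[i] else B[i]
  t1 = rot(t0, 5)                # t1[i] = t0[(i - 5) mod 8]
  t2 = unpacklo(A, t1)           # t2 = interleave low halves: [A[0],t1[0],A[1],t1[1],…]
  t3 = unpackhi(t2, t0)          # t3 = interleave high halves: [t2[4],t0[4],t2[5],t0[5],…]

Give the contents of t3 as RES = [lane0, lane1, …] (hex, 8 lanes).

RES = [0x56, 0xa0, 0xdf, 0xdf, 0x1a, 0x28, 0x28, 0xee]

  t0: 6a bf 37 1a a0 df 28 ee
  t1: 1a a0 df 28 ee 6a bf 37
  t2: 6a 1a 1a a0 56 df 1a 28
  t3: 56 a0 df df 1a 28 28 ee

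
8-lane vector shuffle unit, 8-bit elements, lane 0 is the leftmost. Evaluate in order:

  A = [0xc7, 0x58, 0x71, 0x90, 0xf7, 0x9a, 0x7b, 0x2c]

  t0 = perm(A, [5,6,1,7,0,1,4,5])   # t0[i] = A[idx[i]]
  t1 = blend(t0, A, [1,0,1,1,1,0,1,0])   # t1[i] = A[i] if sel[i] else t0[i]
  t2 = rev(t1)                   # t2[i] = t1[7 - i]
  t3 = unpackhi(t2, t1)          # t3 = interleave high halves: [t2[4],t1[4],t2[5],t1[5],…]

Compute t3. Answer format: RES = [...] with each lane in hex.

RES = [0x90, 0xf7, 0x71, 0x58, 0x7b, 0x7b, 0xc7, 0x9a]

→ t0 |9a|7b|58|2c|c7|58|f7|9a|
→ t1 |c7|7b|71|90|f7|58|7b|9a|
→ t2 |9a|7b|58|f7|90|71|7b|c7|
→ t3 |90|f7|71|58|7b|7b|c7|9a|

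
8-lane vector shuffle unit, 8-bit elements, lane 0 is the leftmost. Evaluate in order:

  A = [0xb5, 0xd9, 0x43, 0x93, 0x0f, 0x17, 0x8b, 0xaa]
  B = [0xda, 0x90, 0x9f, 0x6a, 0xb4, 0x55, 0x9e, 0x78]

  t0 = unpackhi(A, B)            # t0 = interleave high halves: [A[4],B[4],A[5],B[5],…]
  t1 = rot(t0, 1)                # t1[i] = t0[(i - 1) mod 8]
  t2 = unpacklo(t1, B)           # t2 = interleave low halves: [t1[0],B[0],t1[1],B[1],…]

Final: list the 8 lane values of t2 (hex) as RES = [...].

t0 = [0x0f, 0xb4, 0x17, 0x55, 0x8b, 0x9e, 0xaa, 0x78]
t1 = [0x78, 0x0f, 0xb4, 0x17, 0x55, 0x8b, 0x9e, 0xaa]
t2 = [0x78, 0xda, 0x0f, 0x90, 0xb4, 0x9f, 0x17, 0x6a]

RES = [ 0x78  0xda  0x0f  0x90  0xb4  0x9f  0x17  0x6a ]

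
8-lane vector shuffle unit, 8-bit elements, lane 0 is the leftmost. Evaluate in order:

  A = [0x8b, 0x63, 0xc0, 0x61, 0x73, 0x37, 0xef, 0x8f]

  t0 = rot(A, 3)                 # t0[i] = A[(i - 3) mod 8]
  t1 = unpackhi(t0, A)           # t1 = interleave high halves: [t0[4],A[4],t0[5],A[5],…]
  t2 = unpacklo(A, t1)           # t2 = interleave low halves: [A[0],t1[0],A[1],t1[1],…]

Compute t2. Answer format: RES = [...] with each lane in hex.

RES = [0x8b, 0x63, 0x63, 0x73, 0xc0, 0xc0, 0x61, 0x37]

→ t0 |37|ef|8f|8b|63|c0|61|73|
→ t1 |63|73|c0|37|61|ef|73|8f|
→ t2 |8b|63|63|73|c0|c0|61|37|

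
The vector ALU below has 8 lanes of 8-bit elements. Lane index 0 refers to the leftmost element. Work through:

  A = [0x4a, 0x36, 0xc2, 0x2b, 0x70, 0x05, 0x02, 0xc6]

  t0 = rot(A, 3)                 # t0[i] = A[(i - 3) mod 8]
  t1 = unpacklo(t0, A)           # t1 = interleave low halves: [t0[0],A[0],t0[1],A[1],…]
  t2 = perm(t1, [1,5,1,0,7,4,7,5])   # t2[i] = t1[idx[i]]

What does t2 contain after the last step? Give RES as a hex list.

RES = [ 0x4a  0xc2  0x4a  0x05  0x2b  0xc6  0x2b  0xc2 ]

  t0: 05 02 c6 4a 36 c2 2b 70
  t1: 05 4a 02 36 c6 c2 4a 2b
  t2: 4a c2 4a 05 2b c6 2b c2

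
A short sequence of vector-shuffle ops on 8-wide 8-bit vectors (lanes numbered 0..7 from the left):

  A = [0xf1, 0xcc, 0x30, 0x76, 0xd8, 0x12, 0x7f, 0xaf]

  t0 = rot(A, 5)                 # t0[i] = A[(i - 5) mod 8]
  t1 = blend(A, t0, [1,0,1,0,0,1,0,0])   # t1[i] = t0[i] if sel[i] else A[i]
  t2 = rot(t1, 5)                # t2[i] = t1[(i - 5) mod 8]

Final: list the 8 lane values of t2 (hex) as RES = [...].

RES = [0x76, 0xd8, 0xf1, 0x7f, 0xaf, 0x76, 0xcc, 0x12]

  t0: 76 d8 12 7f af f1 cc 30
  t1: 76 cc 12 76 d8 f1 7f af
  t2: 76 d8 f1 7f af 76 cc 12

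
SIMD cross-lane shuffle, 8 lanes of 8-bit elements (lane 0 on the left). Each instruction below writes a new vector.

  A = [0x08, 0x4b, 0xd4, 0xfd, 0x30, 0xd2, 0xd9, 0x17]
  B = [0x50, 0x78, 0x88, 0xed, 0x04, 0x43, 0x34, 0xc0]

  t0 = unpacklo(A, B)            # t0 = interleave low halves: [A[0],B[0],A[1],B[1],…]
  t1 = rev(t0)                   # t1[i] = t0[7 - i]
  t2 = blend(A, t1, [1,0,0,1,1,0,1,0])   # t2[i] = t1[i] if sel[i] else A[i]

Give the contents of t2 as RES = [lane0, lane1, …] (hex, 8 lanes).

t0 = [0x08, 0x50, 0x4b, 0x78, 0xd4, 0x88, 0xfd, 0xed]
t1 = [0xed, 0xfd, 0x88, 0xd4, 0x78, 0x4b, 0x50, 0x08]
t2 = [0xed, 0x4b, 0xd4, 0xd4, 0x78, 0xd2, 0x50, 0x17]

RES = [ 0xed  0x4b  0xd4  0xd4  0x78  0xd2  0x50  0x17 ]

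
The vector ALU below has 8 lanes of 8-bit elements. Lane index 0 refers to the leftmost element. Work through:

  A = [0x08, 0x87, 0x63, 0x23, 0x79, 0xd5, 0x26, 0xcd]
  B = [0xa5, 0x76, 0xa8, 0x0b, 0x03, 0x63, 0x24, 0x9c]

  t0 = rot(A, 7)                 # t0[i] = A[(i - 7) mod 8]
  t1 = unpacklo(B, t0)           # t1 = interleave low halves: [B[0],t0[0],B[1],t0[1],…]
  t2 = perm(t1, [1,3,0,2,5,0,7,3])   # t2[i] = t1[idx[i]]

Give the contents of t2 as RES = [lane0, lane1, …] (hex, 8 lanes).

  t0: 87 63 23 79 d5 26 cd 08
  t1: a5 87 76 63 a8 23 0b 79
  t2: 87 63 a5 76 23 a5 79 63

RES = [0x87, 0x63, 0xa5, 0x76, 0x23, 0xa5, 0x79, 0x63]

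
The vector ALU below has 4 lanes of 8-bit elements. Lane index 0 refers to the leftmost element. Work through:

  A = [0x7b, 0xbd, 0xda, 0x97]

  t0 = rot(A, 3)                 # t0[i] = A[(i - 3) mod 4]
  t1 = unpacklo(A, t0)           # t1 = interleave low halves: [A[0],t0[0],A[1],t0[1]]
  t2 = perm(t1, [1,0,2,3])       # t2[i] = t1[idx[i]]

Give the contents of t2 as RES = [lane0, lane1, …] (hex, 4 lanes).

RES = [0xbd, 0x7b, 0xbd, 0xda]

→ t0 |bd|da|97|7b|
→ t1 |7b|bd|bd|da|
→ t2 |bd|7b|bd|da|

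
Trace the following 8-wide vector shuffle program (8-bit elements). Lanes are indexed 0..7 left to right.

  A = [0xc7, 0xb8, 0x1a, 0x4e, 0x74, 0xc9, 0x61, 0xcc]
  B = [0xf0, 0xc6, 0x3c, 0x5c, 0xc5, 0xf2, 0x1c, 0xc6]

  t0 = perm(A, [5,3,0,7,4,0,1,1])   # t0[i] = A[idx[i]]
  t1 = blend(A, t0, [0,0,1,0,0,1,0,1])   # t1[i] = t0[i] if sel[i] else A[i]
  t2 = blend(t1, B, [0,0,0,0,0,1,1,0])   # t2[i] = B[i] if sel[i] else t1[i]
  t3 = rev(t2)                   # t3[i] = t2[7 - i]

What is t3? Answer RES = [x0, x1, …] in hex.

RES = [ 0xb8  0x1c  0xf2  0x74  0x4e  0xc7  0xb8  0xc7 ]

t0 = [0xc9, 0x4e, 0xc7, 0xcc, 0x74, 0xc7, 0xb8, 0xb8]
t1 = [0xc7, 0xb8, 0xc7, 0x4e, 0x74, 0xc7, 0x61, 0xb8]
t2 = [0xc7, 0xb8, 0xc7, 0x4e, 0x74, 0xf2, 0x1c, 0xb8]
t3 = [0xb8, 0x1c, 0xf2, 0x74, 0x4e, 0xc7, 0xb8, 0xc7]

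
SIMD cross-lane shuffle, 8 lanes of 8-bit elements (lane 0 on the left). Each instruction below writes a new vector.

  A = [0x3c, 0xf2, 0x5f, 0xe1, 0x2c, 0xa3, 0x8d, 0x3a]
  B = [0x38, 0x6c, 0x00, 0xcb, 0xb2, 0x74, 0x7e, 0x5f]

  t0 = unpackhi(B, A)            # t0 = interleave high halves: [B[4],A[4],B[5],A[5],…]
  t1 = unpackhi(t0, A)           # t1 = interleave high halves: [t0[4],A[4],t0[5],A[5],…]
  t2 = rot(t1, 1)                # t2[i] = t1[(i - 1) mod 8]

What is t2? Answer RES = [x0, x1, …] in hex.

  t0: b2 2c 74 a3 7e 8d 5f 3a
  t1: 7e 2c 8d a3 5f 8d 3a 3a
  t2: 3a 7e 2c 8d a3 5f 8d 3a

RES = [ 0x3a  0x7e  0x2c  0x8d  0xa3  0x5f  0x8d  0x3a ]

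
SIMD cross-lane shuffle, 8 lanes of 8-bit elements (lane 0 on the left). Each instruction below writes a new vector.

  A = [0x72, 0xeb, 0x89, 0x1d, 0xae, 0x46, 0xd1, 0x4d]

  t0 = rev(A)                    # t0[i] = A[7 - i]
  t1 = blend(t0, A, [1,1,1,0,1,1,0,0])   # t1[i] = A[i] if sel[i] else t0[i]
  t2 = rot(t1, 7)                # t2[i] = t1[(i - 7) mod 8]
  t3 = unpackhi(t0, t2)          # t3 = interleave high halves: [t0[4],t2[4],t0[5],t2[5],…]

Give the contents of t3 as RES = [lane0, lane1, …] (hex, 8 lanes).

  t0: 4d d1 46 ae 1d 89 eb 72
  t1: 72 eb 89 ae ae 46 eb 72
  t2: eb 89 ae ae 46 eb 72 72
  t3: 1d 46 89 eb eb 72 72 72

RES = [0x1d, 0x46, 0x89, 0xeb, 0xeb, 0x72, 0x72, 0x72]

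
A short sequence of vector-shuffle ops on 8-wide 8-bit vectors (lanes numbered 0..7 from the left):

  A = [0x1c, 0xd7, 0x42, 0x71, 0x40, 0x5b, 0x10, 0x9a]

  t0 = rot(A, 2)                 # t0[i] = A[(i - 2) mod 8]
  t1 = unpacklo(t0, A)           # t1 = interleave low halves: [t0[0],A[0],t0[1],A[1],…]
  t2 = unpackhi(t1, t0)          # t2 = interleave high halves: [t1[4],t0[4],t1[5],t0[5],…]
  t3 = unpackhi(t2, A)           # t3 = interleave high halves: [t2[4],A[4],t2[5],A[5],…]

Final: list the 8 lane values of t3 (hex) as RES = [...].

t0 = [0x10, 0x9a, 0x1c, 0xd7, 0x42, 0x71, 0x40, 0x5b]
t1 = [0x10, 0x1c, 0x9a, 0xd7, 0x1c, 0x42, 0xd7, 0x71]
t2 = [0x1c, 0x42, 0x42, 0x71, 0xd7, 0x40, 0x71, 0x5b]
t3 = [0xd7, 0x40, 0x40, 0x5b, 0x71, 0x10, 0x5b, 0x9a]

RES = [ 0xd7  0x40  0x40  0x5b  0x71  0x10  0x5b  0x9a ]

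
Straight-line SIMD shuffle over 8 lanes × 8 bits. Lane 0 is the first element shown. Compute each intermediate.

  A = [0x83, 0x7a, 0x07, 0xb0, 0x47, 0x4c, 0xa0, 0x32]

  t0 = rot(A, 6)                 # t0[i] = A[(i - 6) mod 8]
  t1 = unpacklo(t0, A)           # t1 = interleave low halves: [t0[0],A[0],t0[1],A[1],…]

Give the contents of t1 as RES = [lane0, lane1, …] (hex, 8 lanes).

t0 = [0x07, 0xb0, 0x47, 0x4c, 0xa0, 0x32, 0x83, 0x7a]
t1 = [0x07, 0x83, 0xb0, 0x7a, 0x47, 0x07, 0x4c, 0xb0]

RES = [0x07, 0x83, 0xb0, 0x7a, 0x47, 0x07, 0x4c, 0xb0]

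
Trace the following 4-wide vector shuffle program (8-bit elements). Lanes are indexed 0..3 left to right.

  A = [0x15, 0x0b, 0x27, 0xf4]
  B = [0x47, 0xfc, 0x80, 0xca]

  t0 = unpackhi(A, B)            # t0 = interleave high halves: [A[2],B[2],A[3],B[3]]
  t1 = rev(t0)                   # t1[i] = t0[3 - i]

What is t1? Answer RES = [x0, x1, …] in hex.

RES = [0xca, 0xf4, 0x80, 0x27]

t0 = [0x27, 0x80, 0xf4, 0xca]
t1 = [0xca, 0xf4, 0x80, 0x27]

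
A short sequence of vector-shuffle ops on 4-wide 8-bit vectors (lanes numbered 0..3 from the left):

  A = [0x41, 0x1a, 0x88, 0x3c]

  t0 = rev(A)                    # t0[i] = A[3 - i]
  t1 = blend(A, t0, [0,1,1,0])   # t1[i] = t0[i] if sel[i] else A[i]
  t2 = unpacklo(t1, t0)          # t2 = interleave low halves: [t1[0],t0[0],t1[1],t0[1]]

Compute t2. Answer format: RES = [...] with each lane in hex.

t0 = [0x3c, 0x88, 0x1a, 0x41]
t1 = [0x41, 0x88, 0x1a, 0x3c]
t2 = [0x41, 0x3c, 0x88, 0x88]

RES = [0x41, 0x3c, 0x88, 0x88]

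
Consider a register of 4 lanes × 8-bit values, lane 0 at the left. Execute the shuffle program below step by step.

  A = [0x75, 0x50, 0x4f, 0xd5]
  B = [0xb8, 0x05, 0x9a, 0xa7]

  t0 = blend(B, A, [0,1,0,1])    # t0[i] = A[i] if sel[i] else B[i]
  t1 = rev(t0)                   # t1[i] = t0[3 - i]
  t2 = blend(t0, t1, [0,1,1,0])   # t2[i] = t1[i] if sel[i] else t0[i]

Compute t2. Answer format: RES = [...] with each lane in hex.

  t0: b8 50 9a d5
  t1: d5 9a 50 b8
  t2: b8 9a 50 d5

RES = [0xb8, 0x9a, 0x50, 0xd5]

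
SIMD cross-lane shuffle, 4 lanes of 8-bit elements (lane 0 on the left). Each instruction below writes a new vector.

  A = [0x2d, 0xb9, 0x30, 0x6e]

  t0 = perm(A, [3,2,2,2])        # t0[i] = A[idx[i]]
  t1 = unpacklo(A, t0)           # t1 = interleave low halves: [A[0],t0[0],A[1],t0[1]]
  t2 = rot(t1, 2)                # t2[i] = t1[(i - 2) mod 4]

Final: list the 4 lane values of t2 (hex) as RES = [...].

RES = [0xb9, 0x30, 0x2d, 0x6e]

  t0: 6e 30 30 30
  t1: 2d 6e b9 30
  t2: b9 30 2d 6e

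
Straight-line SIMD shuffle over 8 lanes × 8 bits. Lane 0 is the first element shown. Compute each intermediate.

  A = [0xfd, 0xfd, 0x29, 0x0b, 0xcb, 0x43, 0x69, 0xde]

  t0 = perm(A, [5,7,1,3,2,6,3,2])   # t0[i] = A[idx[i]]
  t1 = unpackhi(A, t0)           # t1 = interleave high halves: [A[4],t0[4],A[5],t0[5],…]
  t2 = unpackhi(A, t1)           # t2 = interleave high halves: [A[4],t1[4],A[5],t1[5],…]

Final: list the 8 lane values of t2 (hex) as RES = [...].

RES = [0xcb, 0x69, 0x43, 0x0b, 0x69, 0xde, 0xde, 0x29]

t0 = [0x43, 0xde, 0xfd, 0x0b, 0x29, 0x69, 0x0b, 0x29]
t1 = [0xcb, 0x29, 0x43, 0x69, 0x69, 0x0b, 0xde, 0x29]
t2 = [0xcb, 0x69, 0x43, 0x0b, 0x69, 0xde, 0xde, 0x29]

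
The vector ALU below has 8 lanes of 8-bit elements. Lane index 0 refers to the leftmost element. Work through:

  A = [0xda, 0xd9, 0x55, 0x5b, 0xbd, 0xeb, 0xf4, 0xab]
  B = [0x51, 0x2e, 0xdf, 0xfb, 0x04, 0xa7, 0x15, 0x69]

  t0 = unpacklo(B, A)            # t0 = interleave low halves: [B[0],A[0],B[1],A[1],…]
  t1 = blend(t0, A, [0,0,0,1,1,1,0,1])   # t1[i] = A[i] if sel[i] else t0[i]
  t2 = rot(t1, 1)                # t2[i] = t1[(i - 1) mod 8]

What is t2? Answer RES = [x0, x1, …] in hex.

RES = [ 0xab  0x51  0xda  0x2e  0x5b  0xbd  0xeb  0xfb ]

t0 = [0x51, 0xda, 0x2e, 0xd9, 0xdf, 0x55, 0xfb, 0x5b]
t1 = [0x51, 0xda, 0x2e, 0x5b, 0xbd, 0xeb, 0xfb, 0xab]
t2 = [0xab, 0x51, 0xda, 0x2e, 0x5b, 0xbd, 0xeb, 0xfb]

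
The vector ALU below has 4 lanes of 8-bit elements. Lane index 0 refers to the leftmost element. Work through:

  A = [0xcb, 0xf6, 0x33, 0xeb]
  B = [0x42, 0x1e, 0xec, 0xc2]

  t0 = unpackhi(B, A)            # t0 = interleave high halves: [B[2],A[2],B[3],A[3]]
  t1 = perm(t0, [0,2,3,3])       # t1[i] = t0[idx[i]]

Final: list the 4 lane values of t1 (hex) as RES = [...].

  t0: ec 33 c2 eb
  t1: ec c2 eb eb

RES = [0xec, 0xc2, 0xeb, 0xeb]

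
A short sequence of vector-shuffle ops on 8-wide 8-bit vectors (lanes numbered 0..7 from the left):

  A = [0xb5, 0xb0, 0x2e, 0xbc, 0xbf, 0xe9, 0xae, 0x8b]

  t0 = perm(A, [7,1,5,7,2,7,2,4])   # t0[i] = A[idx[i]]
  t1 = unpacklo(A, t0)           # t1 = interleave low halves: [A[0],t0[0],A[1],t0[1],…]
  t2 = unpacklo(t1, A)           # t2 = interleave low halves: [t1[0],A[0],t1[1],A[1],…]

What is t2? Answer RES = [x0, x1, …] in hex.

→ t0 |8b|b0|e9|8b|2e|8b|2e|bf|
→ t1 |b5|8b|b0|b0|2e|e9|bc|8b|
→ t2 |b5|b5|8b|b0|b0|2e|b0|bc|

RES = [0xb5, 0xb5, 0x8b, 0xb0, 0xb0, 0x2e, 0xb0, 0xbc]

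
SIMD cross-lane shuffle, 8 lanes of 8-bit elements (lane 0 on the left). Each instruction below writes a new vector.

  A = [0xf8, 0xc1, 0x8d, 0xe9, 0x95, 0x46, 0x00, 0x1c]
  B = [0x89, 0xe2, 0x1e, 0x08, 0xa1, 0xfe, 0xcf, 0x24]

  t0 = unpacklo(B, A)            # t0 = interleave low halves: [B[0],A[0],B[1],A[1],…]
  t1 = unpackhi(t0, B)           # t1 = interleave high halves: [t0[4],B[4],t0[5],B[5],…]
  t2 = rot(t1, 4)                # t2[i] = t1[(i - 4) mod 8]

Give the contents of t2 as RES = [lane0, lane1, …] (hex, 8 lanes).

RES = [0x08, 0xcf, 0xe9, 0x24, 0x1e, 0xa1, 0x8d, 0xfe]

t0 = [0x89, 0xf8, 0xe2, 0xc1, 0x1e, 0x8d, 0x08, 0xe9]
t1 = [0x1e, 0xa1, 0x8d, 0xfe, 0x08, 0xcf, 0xe9, 0x24]
t2 = [0x08, 0xcf, 0xe9, 0x24, 0x1e, 0xa1, 0x8d, 0xfe]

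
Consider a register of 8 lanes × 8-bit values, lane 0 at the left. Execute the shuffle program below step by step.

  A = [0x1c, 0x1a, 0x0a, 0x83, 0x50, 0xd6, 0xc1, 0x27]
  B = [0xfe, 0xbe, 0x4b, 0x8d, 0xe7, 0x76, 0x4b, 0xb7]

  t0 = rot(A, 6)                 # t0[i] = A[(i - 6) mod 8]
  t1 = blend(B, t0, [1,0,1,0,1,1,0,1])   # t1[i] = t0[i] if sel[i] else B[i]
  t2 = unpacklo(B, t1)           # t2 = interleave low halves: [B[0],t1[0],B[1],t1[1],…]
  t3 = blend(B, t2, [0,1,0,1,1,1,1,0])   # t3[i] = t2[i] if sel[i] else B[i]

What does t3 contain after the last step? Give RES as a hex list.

→ t0 |0a|83|50|d6|c1|27|1c|1a|
→ t1 |0a|be|50|8d|c1|27|4b|1a|
→ t2 |fe|0a|be|be|4b|50|8d|8d|
→ t3 |fe|0a|4b|be|4b|50|8d|b7|

RES = [0xfe, 0x0a, 0x4b, 0xbe, 0x4b, 0x50, 0x8d, 0xb7]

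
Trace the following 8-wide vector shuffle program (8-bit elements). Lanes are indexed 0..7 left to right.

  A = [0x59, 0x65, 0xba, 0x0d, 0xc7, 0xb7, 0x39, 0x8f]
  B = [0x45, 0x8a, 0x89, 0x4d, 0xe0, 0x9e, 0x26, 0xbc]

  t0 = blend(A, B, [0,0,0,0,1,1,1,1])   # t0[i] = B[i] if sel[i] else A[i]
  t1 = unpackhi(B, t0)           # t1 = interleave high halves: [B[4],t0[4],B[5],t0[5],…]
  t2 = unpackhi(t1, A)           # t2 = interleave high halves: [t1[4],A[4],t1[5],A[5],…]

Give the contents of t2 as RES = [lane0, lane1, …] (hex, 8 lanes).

RES = [0x26, 0xc7, 0x26, 0xb7, 0xbc, 0x39, 0xbc, 0x8f]

t0 = [0x59, 0x65, 0xba, 0x0d, 0xe0, 0x9e, 0x26, 0xbc]
t1 = [0xe0, 0xe0, 0x9e, 0x9e, 0x26, 0x26, 0xbc, 0xbc]
t2 = [0x26, 0xc7, 0x26, 0xb7, 0xbc, 0x39, 0xbc, 0x8f]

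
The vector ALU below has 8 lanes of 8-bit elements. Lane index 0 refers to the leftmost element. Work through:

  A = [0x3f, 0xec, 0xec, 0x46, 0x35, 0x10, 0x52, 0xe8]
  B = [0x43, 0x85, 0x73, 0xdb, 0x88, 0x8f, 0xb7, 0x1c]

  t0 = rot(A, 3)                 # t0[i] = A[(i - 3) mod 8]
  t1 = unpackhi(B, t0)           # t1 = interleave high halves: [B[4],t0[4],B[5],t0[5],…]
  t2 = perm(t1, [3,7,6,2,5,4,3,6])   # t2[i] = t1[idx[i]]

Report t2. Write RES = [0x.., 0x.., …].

RES = [ 0xec  0x35  0x1c  0x8f  0x46  0xb7  0xec  0x1c ]

t0 = [0x10, 0x52, 0xe8, 0x3f, 0xec, 0xec, 0x46, 0x35]
t1 = [0x88, 0xec, 0x8f, 0xec, 0xb7, 0x46, 0x1c, 0x35]
t2 = [0xec, 0x35, 0x1c, 0x8f, 0x46, 0xb7, 0xec, 0x1c]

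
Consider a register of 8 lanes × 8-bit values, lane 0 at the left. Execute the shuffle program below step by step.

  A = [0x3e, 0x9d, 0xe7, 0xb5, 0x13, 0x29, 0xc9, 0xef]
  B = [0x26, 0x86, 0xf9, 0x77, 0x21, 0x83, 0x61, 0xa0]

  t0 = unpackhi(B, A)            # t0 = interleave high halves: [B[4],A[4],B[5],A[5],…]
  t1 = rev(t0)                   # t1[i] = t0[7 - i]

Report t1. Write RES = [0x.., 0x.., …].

RES = [ 0xef  0xa0  0xc9  0x61  0x29  0x83  0x13  0x21 ]

→ t0 |21|13|83|29|61|c9|a0|ef|
→ t1 |ef|a0|c9|61|29|83|13|21|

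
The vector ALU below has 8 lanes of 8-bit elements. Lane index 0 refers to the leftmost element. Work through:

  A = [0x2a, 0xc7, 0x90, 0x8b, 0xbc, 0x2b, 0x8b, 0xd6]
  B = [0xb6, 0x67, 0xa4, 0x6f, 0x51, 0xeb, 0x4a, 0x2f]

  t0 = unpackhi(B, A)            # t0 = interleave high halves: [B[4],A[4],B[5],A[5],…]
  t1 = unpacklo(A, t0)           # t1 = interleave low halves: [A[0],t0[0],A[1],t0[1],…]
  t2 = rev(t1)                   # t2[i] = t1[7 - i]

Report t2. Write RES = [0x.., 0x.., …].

  t0: 51 bc eb 2b 4a 8b 2f d6
  t1: 2a 51 c7 bc 90 eb 8b 2b
  t2: 2b 8b eb 90 bc c7 51 2a

RES = [0x2b, 0x8b, 0xeb, 0x90, 0xbc, 0xc7, 0x51, 0x2a]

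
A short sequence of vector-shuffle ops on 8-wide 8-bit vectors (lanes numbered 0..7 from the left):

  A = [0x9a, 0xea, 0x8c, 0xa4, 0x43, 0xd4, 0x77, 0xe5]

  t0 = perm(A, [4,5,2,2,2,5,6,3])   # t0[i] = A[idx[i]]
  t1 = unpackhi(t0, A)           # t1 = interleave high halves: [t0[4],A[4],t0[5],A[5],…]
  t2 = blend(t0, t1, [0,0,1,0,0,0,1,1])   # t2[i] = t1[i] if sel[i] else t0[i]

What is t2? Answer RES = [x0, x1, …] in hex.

RES = [0x43, 0xd4, 0xd4, 0x8c, 0x8c, 0xd4, 0xa4, 0xe5]

→ t0 |43|d4|8c|8c|8c|d4|77|a4|
→ t1 |8c|43|d4|d4|77|77|a4|e5|
→ t2 |43|d4|d4|8c|8c|d4|a4|e5|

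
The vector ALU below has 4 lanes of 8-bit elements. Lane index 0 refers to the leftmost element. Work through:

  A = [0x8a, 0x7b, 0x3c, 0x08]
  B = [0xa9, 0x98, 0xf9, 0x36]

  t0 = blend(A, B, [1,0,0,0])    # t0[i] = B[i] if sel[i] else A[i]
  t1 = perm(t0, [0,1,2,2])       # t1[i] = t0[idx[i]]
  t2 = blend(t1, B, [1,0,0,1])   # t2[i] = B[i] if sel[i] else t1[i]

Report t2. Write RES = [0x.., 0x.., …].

RES = [0xa9, 0x7b, 0x3c, 0x36]

  t0: a9 7b 3c 08
  t1: a9 7b 3c 3c
  t2: a9 7b 3c 36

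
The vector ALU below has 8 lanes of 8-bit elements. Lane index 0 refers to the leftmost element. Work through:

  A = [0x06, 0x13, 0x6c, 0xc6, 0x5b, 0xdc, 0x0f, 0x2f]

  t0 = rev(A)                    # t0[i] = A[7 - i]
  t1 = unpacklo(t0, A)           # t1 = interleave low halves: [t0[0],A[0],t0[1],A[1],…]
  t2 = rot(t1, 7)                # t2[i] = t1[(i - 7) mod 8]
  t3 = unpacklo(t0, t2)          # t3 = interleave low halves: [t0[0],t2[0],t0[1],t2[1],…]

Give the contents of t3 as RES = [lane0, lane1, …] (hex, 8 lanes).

RES = [0x2f, 0x06, 0x0f, 0x0f, 0xdc, 0x13, 0x5b, 0xdc]

t0 = [0x2f, 0x0f, 0xdc, 0x5b, 0xc6, 0x6c, 0x13, 0x06]
t1 = [0x2f, 0x06, 0x0f, 0x13, 0xdc, 0x6c, 0x5b, 0xc6]
t2 = [0x06, 0x0f, 0x13, 0xdc, 0x6c, 0x5b, 0xc6, 0x2f]
t3 = [0x2f, 0x06, 0x0f, 0x0f, 0xdc, 0x13, 0x5b, 0xdc]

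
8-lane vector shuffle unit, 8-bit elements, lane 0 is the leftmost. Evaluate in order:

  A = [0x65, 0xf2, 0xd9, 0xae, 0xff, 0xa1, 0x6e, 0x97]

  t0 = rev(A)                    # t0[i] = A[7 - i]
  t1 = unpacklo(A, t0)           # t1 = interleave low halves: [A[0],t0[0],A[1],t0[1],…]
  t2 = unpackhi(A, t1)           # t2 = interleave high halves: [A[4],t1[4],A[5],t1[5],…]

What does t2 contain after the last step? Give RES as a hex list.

RES = [ 0xff  0xd9  0xa1  0xa1  0x6e  0xae  0x97  0xff ]

→ t0 |97|6e|a1|ff|ae|d9|f2|65|
→ t1 |65|97|f2|6e|d9|a1|ae|ff|
→ t2 |ff|d9|a1|a1|6e|ae|97|ff|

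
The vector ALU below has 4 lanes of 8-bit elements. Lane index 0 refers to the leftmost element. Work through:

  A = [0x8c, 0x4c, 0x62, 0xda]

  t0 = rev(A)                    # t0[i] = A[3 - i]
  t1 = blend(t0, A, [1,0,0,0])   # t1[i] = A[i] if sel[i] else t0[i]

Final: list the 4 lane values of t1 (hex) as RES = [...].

RES = [0x8c, 0x62, 0x4c, 0x8c]

t0 = [0xda, 0x62, 0x4c, 0x8c]
t1 = [0x8c, 0x62, 0x4c, 0x8c]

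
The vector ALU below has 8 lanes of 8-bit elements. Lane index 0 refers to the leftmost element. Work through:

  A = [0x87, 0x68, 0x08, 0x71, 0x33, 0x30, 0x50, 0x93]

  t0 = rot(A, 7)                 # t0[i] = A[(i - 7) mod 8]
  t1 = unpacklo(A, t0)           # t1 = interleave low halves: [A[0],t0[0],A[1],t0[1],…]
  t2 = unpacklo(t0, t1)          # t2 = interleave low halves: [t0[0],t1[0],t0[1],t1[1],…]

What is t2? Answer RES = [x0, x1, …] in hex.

t0 = [0x68, 0x08, 0x71, 0x33, 0x30, 0x50, 0x93, 0x87]
t1 = [0x87, 0x68, 0x68, 0x08, 0x08, 0x71, 0x71, 0x33]
t2 = [0x68, 0x87, 0x08, 0x68, 0x71, 0x68, 0x33, 0x08]

RES = [0x68, 0x87, 0x08, 0x68, 0x71, 0x68, 0x33, 0x08]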